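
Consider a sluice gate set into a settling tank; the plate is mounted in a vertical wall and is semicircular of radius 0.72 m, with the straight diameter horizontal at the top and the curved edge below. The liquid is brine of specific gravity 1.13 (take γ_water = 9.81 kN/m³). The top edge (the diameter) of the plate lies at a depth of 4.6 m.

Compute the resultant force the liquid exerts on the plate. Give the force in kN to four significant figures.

γ = 1.13 × 9.81 = 11.0853 kN/m³.
The centroid of a semicircle lies 4r/(3π) = 0.305577 m from the diameter, here below the top edge, so the centroid depth is h_c = 4.6 + 0.305577 = 4.90558 m.
A = πr²/2 = π × 0.72²/2 = 0.814301 m².
Resultant F = γ·h_c·A = 11.0853 × 4.90558 × 0.814301 = 44.2815 kN.

F ≈ 44.28 kN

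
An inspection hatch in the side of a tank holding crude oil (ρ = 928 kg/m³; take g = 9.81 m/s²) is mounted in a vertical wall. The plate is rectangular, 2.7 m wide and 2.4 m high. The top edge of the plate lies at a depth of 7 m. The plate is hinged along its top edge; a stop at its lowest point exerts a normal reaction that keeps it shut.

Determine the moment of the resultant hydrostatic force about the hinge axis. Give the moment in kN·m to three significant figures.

M ≈ 609 kN·m

γ = ρg = 928 × 9.81 / 1000 = 9.10368 kN/m³.
The centroid lies 2.4/2 = 1.2 m below the top edge, so the centroid depth is h_c = 7 + 1.2 = 8.2 m.
A = 2.7 × 2.4 = 6.48 m².
Resultant F = γ·h_c·A = 9.10368 × 8.2 × 6.48 = 483.733 kN.
I_c = b·h³/12 = 2.7 × 2.4³/12 = 3.1104 m⁴.
Centre of pressure: y_p = y_c + I_c/(y_c·A) = 8.2 + 3.1104/(8.2 × 6.48) = 8.2 + 0.0585366 = 8.25854 m along the plane.
The resultant acts 1.2 + 0.0585366 = 1.25854 m (along the plate) below the hinge at the top edge, so the moment about the hinge is M = F × 1.25854 = 483.733 × 1.25854 = 608.797 kN·m.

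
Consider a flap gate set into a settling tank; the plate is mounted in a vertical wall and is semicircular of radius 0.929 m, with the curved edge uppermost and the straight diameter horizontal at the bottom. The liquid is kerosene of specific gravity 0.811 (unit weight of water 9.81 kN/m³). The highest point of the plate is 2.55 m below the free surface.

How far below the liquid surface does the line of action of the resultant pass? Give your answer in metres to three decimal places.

h_p = 3.104 m

γ = 0.811 × 9.81 = 7.95591 kN/m³.
The centroid lies 4r/(3π) = 0.39428 m above the diameter, so r − 4r/(3π) = 0.929 − 0.39428 = 0.53472 m below the topmost point, so the centroid depth is h_c = 2.55 + 0.53472 = 3.08472 m.
A = πr²/2 = π × 0.929²/2 = 1.35566 m².
Resultant F = γ·h_c·A = 7.95591 × 3.08472 × 1.35566 = 33.2703 kN.
I_c = (π/8 − 8/(9π))·r⁴ = 0.109757 × 0.929⁴ = 0.0817514 m⁴.
Centre of pressure: y_p = y_c + I_c/(y_c·A) = 3.08472 + 0.0817514/(3.08472 × 1.35566) = 3.08472 + 0.0195492 = 3.10427 m along the plane.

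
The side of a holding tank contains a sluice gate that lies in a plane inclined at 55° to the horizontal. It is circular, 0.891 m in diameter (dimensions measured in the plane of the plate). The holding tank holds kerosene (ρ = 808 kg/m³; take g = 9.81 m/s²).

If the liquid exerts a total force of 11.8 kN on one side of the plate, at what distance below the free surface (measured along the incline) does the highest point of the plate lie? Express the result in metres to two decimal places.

y_top ≈ 2.47 m

γ = ρg = 808 × 9.81 / 1000 = 7.92648 kN/m³.
A = π(0.4455)² = 0.623513 m².
From F = γ·h_c·A, the centroid depth is h_c = 11.8/(7.92648 × 0.623513) = 2.38757 m.
Let θ = 55° be the plate's angle to the horizontal; measure y along the incline from where the plane meets the free surface. Vertical depth h = y·sinθ with sinθ = 0.819152.
Along the incline, y_c = h_c/sinθ = 2.38757/0.819152 = 2.91468 m.
The centroid is at the centre, 0.4455 m below the top of the plate, so the highest point sits at y_top = 2.91468 − 0.4455 = 2.46918 m along the incline.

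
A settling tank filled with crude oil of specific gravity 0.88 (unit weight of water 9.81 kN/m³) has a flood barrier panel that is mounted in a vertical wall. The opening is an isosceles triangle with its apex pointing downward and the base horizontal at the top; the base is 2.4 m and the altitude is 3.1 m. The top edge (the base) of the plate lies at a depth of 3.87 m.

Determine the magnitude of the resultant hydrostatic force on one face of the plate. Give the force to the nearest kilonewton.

γ = 0.88 × 9.81 = 8.6328 kN/m³.
With the apex down, the centroid sits h/3 = 3.1/3 = 1.03333 m below the base (the top edge), so the centroid depth is h_c = 3.87 + 1.03333 = 4.90333 m.
A = ½ × 2.4 × 3.1 = 3.72 m².
Resultant F = γ·h_c·A = 8.6328 × 4.90333 × 3.72 = 157.466 kN.

F ≈ 157 kN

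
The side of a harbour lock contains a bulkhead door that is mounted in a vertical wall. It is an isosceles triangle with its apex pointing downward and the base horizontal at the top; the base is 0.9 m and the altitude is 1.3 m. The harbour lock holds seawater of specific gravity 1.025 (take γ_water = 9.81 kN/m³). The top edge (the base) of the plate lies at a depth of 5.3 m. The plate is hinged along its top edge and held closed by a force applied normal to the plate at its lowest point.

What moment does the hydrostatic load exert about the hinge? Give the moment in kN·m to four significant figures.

M ≈ 15.17 kN·m

γ = 1.025 × 9.81 = 10.05525 kN/m³.
With the apex down, the centroid sits h/3 = 1.3/3 = 0.433333 m below the base (the top edge), so the centroid depth is h_c = 5.3 + 0.433333 = 5.73333 m.
A = ½ × 0.9 × 1.3 = 0.585 m².
Resultant F = γ·h_c·A = 10.05525 × 5.73333 × 0.585 = 33.7253 kN.
I_c = b·h³/36 = 0.9 × 1.3³/36 = 0.054925 m⁴.
Centre of pressure: y_p = y_c + I_c/(y_c·A) = 5.73333 + 0.054925/(5.73333 × 0.585) = 5.73333 + 0.016376 = 5.74971 m along the plane.
The resultant acts 0.433333 + 0.016376 = 0.449709 m (along the plate) below the hinge at the top edge, so the moment about the hinge is M = F × 0.449709 = 33.7253 × 0.449709 = 15.1666 kN·m.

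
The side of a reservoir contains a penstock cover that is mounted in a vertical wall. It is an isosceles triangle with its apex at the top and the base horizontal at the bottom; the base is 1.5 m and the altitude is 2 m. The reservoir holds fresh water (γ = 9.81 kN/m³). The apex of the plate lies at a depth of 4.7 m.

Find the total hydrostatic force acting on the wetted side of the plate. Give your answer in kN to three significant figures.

F ≈ 88.8 kN

γ = 9.81 kN/m³.
With the apex up, the centroid sits 2h/3 = 2 × 2/3 = 1.33333 m below the apex, so the centroid depth is h_c = 4.7 + 1.33333 = 6.03333 m.
A = ½ × 1.5 × 2 = 1.5 m².
Resultant F = γ·h_c·A = 9.81 × 6.03333 × 1.5 = 88.7805 kN.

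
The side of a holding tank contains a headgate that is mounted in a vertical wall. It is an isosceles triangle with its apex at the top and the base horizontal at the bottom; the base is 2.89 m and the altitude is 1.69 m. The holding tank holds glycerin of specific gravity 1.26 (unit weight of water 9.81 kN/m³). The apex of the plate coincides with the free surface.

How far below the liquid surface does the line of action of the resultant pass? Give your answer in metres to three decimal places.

γ = 1.26 × 9.81 = 12.3606 kN/m³.
With the apex up, the centroid sits 2h/3 = 2 × 1.69/3 = 1.12667 m below the apex, so the centroid depth is h_c = 1.12667 m.
A = ½ × 2.89 × 1.69 = 2.44205 m².
Resultant F = γ·h_c·A = 12.3606 × 1.12667 × 2.44205 = 34.0088 kN.
I_c = b·h³/36 = 2.89 × 1.69³/36 = 0.387486 m⁴.
Centre of pressure: y_p = y_c + I_c/(y_c·A) = 1.12667 + 0.387486/(1.12667 × 2.44205) = 1.12667 + 0.140833 = 1.2675 m along the plane.

h_p = 1.268 m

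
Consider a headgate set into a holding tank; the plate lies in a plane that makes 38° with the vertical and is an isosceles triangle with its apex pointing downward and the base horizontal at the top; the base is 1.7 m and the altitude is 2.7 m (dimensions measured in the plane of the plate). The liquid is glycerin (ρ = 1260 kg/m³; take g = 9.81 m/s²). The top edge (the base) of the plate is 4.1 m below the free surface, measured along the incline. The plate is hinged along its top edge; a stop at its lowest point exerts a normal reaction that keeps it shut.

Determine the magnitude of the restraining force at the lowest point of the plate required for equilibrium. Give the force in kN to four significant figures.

P ≈ 40.61 kN

γ = ρg = 1260 × 9.81 / 1000 = 12.3606 kN/m³.
The plate makes 38° with the vertical, i.e. θ = 90° − 38° = 52° to the horizontal. Measuring y along the incline from the free-surface line, vertical depth h = y·sinθ with sinθ = 0.788011.
With the apex down, the centroid sits h/3 = 2.7/3 = 0.9 m below the base (the top edge), so y_c = 4.1 + 0.9 = 5 m and h_c = 5 × 0.788011 = 3.94006 m.
A = ½ × 1.7 × 2.7 = 2.295 m².
Resultant F = γ·h_c·A = 12.3606 × 3.94006 × 2.295 = 111.77 kN.
I_c = b·h³/36 = 1.7 × 2.7³/36 = 0.929475 m⁴.
Centre of pressure: y_p = y_c + I_c/(y_c·A) = 5 + 0.929475/(5 × 2.295) = 5 + 0.081 = 5.081 m along the plane.
The resultant acts 0.9 + 0.081 = 0.981 m (along the plate) below the hinge at the top edge, so the moment about the hinge is M = F × 0.981 = 111.77 × 0.981 = 109.646 kN·m.
A normal force at the bottom, 2.7 m from the hinge, must supply this moment: P = 109.646/2.7 = 40.6096 kN.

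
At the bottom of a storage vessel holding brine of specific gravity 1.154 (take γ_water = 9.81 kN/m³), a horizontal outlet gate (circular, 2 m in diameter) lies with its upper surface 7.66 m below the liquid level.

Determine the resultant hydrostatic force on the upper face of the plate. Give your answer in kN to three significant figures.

F ≈ 272 kN

γ = 1.154 × 9.81 = 11.32074 kN/m³.
The plate is horizontal, so pressure is uniform at p = γ·h = 11.32074 × 7.66 = 86.7169 kN/m².
A = π(1)² = 3.14159 m².
F = p·A = 86.7169 × 3.14159 = 272.429 kN.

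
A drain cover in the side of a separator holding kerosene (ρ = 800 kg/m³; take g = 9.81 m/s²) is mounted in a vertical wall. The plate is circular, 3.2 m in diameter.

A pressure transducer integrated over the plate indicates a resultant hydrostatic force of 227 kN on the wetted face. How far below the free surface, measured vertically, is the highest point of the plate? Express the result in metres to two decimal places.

d_top ≈ 2.00 m

γ = ρg = 800 × 9.81 / 1000 = 7.848 kN/m³.
A = π(1.6)² = 8.04248 m².
From F = γ·h_c·A, the centroid depth is h_c = 227/(7.848 × 8.04248) = 3.59647 m.
The centroid is at the centre, 1.6 m below the top of the plate, so the highest point sits at h_top = 3.59647 − 1.6 = 1.99647 m below the surface.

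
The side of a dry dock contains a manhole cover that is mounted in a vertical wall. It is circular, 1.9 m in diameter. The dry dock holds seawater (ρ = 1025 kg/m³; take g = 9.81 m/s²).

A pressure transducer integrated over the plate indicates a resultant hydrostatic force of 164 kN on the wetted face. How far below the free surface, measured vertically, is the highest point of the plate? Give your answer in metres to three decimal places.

d_top ≈ 4.802 m

γ = ρg = 1025 × 9.81 / 1000 = 10.05525 kN/m³.
A = π(0.95)² = 2.83529 m².
From F = γ·h_c·A, the centroid depth is h_c = 164/(10.05525 × 2.83529) = 5.75246 m.
The centroid is at the centre, 0.95 m below the top of the plate, so the highest point sits at h_top = 5.75246 − 0.95 = 4.80246 m below the surface.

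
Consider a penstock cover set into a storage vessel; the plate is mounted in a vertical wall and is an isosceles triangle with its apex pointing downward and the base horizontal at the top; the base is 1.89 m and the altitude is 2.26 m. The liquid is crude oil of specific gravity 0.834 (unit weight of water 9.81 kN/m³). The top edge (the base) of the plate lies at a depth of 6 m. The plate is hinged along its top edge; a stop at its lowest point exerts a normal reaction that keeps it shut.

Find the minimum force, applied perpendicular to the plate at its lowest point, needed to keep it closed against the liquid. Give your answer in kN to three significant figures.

P ≈ 41.5 kN

γ = 0.834 × 9.81 = 8.18154 kN/m³.
With the apex down, the centroid sits h/3 = 2.26/3 = 0.753333 m below the base (the top edge), so the centroid depth is h_c = 6 + 0.753333 = 6.75333 m.
A = ½ × 1.89 × 2.26 = 2.1357 m².
Resultant F = γ·h_c·A = 8.18154 × 6.75333 × 2.1357 = 118.003 kN.
I_c = b·h³/36 = 1.89 × 2.26³/36 = 0.606017 m⁴.
Centre of pressure: y_p = y_c + I_c/(y_c·A) = 6.75333 + 0.606017/(6.75333 × 2.1357) = 6.75333 + 0.0420171 = 6.79535 m along the plane.
The resultant acts 0.753333 + 0.0420171 = 0.79535 m (along the plate) below the hinge at the top edge, so the moment about the hinge is M = F × 0.79535 = 118.003 × 0.79535 = 93.8537 kN·m.
A normal force at the bottom, 2.26 m from the hinge, must supply this moment: P = 93.8537/2.26 = 41.5282 kN.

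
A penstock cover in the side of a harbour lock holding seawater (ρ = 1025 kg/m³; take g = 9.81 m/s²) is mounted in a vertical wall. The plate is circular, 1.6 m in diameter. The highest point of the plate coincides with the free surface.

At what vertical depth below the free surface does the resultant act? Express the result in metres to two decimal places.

h_p = 1.00 m

γ = ρg = 1025 × 9.81 / 1000 = 10.05525 kN/m³.
The centroid is at the centre, 0.8 m below the top of the plate, so the centroid depth is h_c = 0.8 m.
A = π(0.8)² = 2.01062 m².
Resultant F = γ·h_c·A = 10.05525 × 0.8 × 2.01062 = 16.1738 kN.
I_c = πr⁴/4 = π × 0.8⁴/4 = 0.321699 m⁴.
Centre of pressure: y_p = y_c + I_c/(y_c·A) = 0.8 + 0.321699/(0.8 × 2.01062) = 0.8 + 0.2 = 1 m along the plane.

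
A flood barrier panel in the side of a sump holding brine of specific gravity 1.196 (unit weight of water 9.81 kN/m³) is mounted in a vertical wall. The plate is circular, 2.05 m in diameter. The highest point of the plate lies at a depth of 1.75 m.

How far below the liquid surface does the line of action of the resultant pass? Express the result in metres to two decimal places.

h_p = 2.87 m

γ = 1.196 × 9.81 = 11.73276 kN/m³.
The centroid is at the centre, 1.025 m below the top of the plate, so the centroid depth is h_c = 1.75 + 1.025 = 2.775 m.
A = π(1.025)² = 3.30064 m².
Resultant F = γ·h_c·A = 11.73276 × 2.775 × 3.30064 = 107.464 kN.
I_c = πr⁴/4 = π × 1.025⁴/4 = 0.866933 m⁴.
Centre of pressure: y_p = y_c + I_c/(y_c·A) = 2.775 + 0.866933/(2.775 × 3.30064) = 2.775 + 0.0946508 = 2.86965 m along the plane.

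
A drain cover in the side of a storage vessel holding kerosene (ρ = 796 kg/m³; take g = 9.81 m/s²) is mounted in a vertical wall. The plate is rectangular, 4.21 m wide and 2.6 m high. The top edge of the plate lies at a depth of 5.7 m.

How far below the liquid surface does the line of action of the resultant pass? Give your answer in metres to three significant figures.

h_p = 7.08 m

γ = ρg = 796 × 9.81 / 1000 = 7.80876 kN/m³.
The centroid lies 2.6/2 = 1.3 m below the top edge, so the centroid depth is h_c = 5.7 + 1.3 = 7 m.
A = 4.21 × 2.6 = 10.946 m².
Resultant F = γ·h_c·A = 7.80876 × 7 × 10.946 = 598.323 kN.
I_c = b·h³/12 = 4.21 × 2.6³/12 = 6.16625 m⁴.
Centre of pressure: y_p = y_c + I_c/(y_c·A) = 7 + 6.16625/(7 × 10.946) = 7 + 0.0804762 = 7.08048 m along the plane.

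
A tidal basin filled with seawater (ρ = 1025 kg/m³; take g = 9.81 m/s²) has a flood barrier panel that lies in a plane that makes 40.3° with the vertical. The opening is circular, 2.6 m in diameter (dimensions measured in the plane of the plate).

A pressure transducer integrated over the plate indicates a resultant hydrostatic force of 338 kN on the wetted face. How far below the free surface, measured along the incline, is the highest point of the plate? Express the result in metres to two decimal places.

γ = ρg = 1025 × 9.81 / 1000 = 10.05525 kN/m³.
A = π(1.3)² = 5.30929 m².
From F = γ·h_c·A, the centroid depth is h_c = 338/(10.05525 × 5.30929) = 6.33122 m.
The plate makes 40.3° with the vertical, i.e. θ = 90° − 40.3° = 49.7° to the horizontal. Measuring y along the incline from the free-surface line, vertical depth h = y·sinθ with sinθ = 0.762668.
Along the incline, y_c = h_c/sinθ = 6.33122/0.762668 = 8.30141 m.
The centroid is at the centre, 1.3 m below the top of the plate, so the highest point sits at y_top = 8.30141 − 1.3 = 7.00141 m along the incline.

y_top ≈ 7.00 m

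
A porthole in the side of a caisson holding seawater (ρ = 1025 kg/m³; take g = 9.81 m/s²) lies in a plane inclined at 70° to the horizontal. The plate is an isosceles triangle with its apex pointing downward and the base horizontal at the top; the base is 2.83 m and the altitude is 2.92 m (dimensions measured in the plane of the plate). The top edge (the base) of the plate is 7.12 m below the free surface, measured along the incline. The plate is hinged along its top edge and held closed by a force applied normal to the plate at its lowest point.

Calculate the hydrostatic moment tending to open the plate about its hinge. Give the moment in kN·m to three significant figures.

M ≈ 326 kN·m

γ = ρg = 1025 × 9.81 / 1000 = 10.05525 kN/m³.
Let θ = 70° be the plate's angle to the horizontal; measure y along the incline from where the plane meets the free surface. Vertical depth h = y·sinθ with sinθ = 0.939693.
With the apex down, the centroid sits h/3 = 2.92/3 = 0.973333 m below the base (the top edge), so y_c = 7.12 + 0.973333 = 8.09333 m and h_c = 8.09333 × 0.939693 = 7.60525 m.
A = ½ × 2.83 × 2.92 = 4.1318 m².
Resultant F = γ·h_c·A = 10.05525 × 7.60525 × 4.1318 = 315.97 kN.
I_c = b·h³/36 = 2.83 × 2.92³/36 = 1.95719 m⁴.
Centre of pressure: y_p = y_c + I_c/(y_c·A) = 8.09333 + 1.95719/(8.09333 × 4.1318) = 8.09333 + 0.0585284 = 8.15186 m along the plane.
The resultant acts 0.973333 + 0.0585284 = 1.03186 m (along the plate) below the hinge at the top edge, so the moment about the hinge is M = F × 1.03186 = 315.97 × 1.03186 = 326.037 kN·m.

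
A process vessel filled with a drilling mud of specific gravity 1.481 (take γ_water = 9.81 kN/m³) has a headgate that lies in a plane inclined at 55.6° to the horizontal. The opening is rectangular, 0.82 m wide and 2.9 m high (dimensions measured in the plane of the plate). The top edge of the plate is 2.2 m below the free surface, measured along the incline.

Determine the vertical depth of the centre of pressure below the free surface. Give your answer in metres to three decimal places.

h_p = 3.170 m

γ = 1.481 × 9.81 = 14.52861 kN/m³.
Let θ = 55.6° be the plate's angle to the horizontal; measure y along the incline from where the plane meets the free surface. Vertical depth h = y·sinθ with sinθ = 0.825113.
The centroid lies 2.9/2 = 1.45 m below the top edge, so y_c = 2.2 + 1.45 = 3.65 m and h_c = 3.65 × 0.825113 = 3.01166 m.
A = 0.82 × 2.9 = 2.378 m².
Resultant F = γ·h_c·A = 14.52861 × 3.01166 × 2.378 = 104.05 kN.
I_c = b·h³/12 = 0.82 × 2.9³/12 = 1.66658 m⁴.
Centre of pressure: y_p = y_c + I_c/(y_c·A) = 3.65 + 1.66658/(3.65 × 2.378) = 3.65 + 0.192009 = 3.84201 m along the plane.
Vertically, h_p = y_p·sinθ = 3.84201 × 0.825113 = 3.17009 m.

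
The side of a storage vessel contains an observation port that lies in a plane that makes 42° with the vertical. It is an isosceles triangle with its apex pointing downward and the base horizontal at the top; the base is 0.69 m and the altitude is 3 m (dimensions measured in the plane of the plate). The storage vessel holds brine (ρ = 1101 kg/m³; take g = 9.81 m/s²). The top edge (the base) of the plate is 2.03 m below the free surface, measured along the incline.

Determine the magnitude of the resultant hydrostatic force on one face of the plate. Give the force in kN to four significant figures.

γ = ρg = 1101 × 9.81 / 1000 = 10.80081 kN/m³.
The plate makes 42° with the vertical, i.e. θ = 90° − 42° = 48° to the horizontal. Measuring y along the incline from the free-surface line, vertical depth h = y·sinθ with sinθ = 0.743145.
With the apex down, the centroid sits h/3 = 3/3 = 1 m below the base (the top edge), so y_c = 2.03 + 1 = 3.03 m and h_c = 3.03 × 0.743145 = 2.25173 m.
A = ½ × 0.69 × 3 = 1.035 m².
Resultant F = γ·h_c·A = 10.80081 × 2.25173 × 1.035 = 25.1717 kN.

F ≈ 25.17 kN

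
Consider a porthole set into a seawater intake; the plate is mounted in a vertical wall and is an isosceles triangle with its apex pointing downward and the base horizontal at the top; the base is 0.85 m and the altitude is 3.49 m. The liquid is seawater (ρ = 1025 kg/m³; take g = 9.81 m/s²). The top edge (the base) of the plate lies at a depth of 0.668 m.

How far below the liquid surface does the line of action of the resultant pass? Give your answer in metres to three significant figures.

γ = ρg = 1025 × 9.81 / 1000 = 10.05525 kN/m³.
With the apex down, the centroid sits h/3 = 3.49/3 = 1.16333 m below the base (the top edge), so the centroid depth is h_c = 0.668 + 1.16333 = 1.83133 m.
A = ½ × 0.85 × 3.49 = 1.48325 m².
Resultant F = γ·h_c·A = 10.05525 × 1.83133 × 1.48325 = 27.3133 kN.
I_c = b·h³/36 = 0.85 × 3.49³/36 = 1.00367 m⁴.
Centre of pressure: y_p = y_c + I_c/(y_c·A) = 1.83133 + 1.00367/(1.83133 × 1.48325) = 1.83133 + 0.369496 = 2.20083 m along the plane.

h_p = 2.20 m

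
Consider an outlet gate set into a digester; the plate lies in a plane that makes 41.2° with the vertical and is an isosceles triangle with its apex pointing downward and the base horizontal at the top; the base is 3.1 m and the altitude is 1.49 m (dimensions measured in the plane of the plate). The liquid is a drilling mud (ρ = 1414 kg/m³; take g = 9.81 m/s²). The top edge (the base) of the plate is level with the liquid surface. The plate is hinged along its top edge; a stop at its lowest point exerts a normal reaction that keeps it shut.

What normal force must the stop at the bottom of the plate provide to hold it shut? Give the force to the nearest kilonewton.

γ = ρg = 1414 × 9.81 / 1000 = 13.87134 kN/m³.
The plate makes 41.2° with the vertical, i.e. θ = 90° − 41.2° = 48.8° to the horizontal. Measuring y along the incline from the free-surface line, vertical depth h = y·sinθ with sinθ = 0.752415.
With the apex down, the centroid sits h/3 = 1.49/3 = 0.496667 m below the base (the top edge), so y_c = 0.496667 m and h_c = 0.496667 × 0.752415 = 0.3737 m.
A = ½ × 3.1 × 1.49 = 2.3095 m².
Resultant F = γ·h_c·A = 13.87134 × 0.3737 × 2.3095 = 11.9718 kN.
I_c = b·h³/36 = 3.1 × 1.49³/36 = 0.284851 m⁴.
Centre of pressure: y_p = y_c + I_c/(y_c·A) = 0.496667 + 0.284851/(0.496667 × 2.3095) = 0.496667 + 0.248333 = 0.745 m along the plane.
The resultant acts 0.496667 + 0.248333 = 0.745 m (along the plate) below the hinge at the top edge, so the moment about the hinge is M = F × 0.745 = 11.9718 × 0.745 = 8.91899 kN·m.
A normal force at the bottom, 1.49 m from the hinge, must supply this moment: P = 8.91899/1.49 = 5.9859 kN.

P ≈ 6 kN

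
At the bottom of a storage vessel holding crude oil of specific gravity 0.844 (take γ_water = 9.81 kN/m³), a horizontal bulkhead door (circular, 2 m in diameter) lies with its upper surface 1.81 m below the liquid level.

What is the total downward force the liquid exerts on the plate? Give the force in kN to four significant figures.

γ = 0.844 × 9.81 = 8.27964 kN/m³.
The plate is horizontal, so pressure is uniform at p = γ·h = 8.27964 × 1.81 = 14.9861 kN/m².
A = π(1)² = 3.14159 m².
F = p·A = 14.9861 × 3.14159 = 47.0802 kN.

F ≈ 47.08 kN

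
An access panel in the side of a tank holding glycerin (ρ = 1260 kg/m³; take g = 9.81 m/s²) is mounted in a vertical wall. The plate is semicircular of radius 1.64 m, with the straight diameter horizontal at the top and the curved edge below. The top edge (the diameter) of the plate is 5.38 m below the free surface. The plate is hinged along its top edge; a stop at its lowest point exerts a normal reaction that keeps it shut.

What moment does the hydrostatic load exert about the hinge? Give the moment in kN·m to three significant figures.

M ≈ 231 kN·m

γ = ρg = 1260 × 9.81 / 1000 = 12.3606 kN/m³.
The centroid of a semicircle lies 4r/(3π) = 0.696038 m from the diameter, here below the top edge, so the centroid depth is h_c = 5.38 + 0.696038 = 6.07604 m.
A = πr²/2 = π × 1.64²/2 = 4.22481 m².
Resultant F = γ·h_c·A = 12.3606 × 6.07604 × 4.22481 = 317.298 kN.
I_c = (π/8 − 8/(9π))·r⁴ = 0.109757 × 1.64⁴ = 0.793976 m⁴.
Centre of pressure: y_p = y_c + I_c/(y_c·A) = 6.07604 + 0.793976/(6.07604 × 4.22481) = 6.07604 + 0.03093 = 6.10697 m along the plane.
The resultant acts 0.696038 + 0.03093 = 0.726968 m (along the plate) below the hinge at the top edge, so the moment about the hinge is M = F × 0.726968 = 317.298 × 0.726968 = 230.665 kN·m.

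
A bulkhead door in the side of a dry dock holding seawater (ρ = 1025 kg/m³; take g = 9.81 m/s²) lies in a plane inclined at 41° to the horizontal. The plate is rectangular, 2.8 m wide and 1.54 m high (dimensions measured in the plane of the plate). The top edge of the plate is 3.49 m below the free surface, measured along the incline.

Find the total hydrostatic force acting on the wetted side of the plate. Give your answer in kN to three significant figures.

γ = ρg = 1025 × 9.81 / 1000 = 10.05525 kN/m³.
Let θ = 41° be the plate's angle to the horizontal; measure y along the incline from where the plane meets the free surface. Vertical depth h = y·sinθ with sinθ = 0.656059.
The centroid lies 1.54/2 = 0.77 m below the top edge, so y_c = 3.49 + 0.77 = 4.26 m and h_c = 4.26 × 0.656059 = 2.79481 m.
A = 2.8 × 1.54 = 4.312 m².
Resultant F = γ·h_c·A = 10.05525 × 2.79481 × 4.312 = 121.178 kN.

F ≈ 121 kN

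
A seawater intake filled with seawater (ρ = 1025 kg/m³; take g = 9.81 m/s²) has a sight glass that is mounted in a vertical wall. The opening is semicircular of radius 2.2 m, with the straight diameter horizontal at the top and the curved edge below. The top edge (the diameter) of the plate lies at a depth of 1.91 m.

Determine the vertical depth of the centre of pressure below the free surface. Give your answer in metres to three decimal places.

γ = ρg = 1025 × 9.81 / 1000 = 10.05525 kN/m³.
The centroid of a semicircle lies 4r/(3π) = 0.933709 m from the diameter, here below the top edge, so the centroid depth is h_c = 1.91 + 0.933709 = 2.84371 m.
A = πr²/2 = π × 2.2²/2 = 7.60265 m².
Resultant F = γ·h_c·A = 10.05525 × 2.84371 × 7.60265 = 217.392 kN.
I_c = (π/8 − 8/(9π))·r⁴ = 0.109757 × 2.2⁴ = 2.57112 m⁴.
Centre of pressure: y_p = y_c + I_c/(y_c·A) = 2.84371 + 2.57112/(2.84371 × 7.60265) = 2.84371 + 0.118925 = 2.96264 m along the plane.

h_p = 2.963 m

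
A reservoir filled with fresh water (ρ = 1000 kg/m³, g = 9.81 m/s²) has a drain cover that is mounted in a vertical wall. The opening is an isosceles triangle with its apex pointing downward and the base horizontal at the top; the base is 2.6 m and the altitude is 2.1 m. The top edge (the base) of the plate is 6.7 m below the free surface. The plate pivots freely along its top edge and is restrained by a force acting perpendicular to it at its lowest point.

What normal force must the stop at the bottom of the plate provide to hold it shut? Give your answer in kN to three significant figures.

P ≈ 69.2 kN

γ = ρg = 1000 × 9.81 = 9810 N/m³ = 9.81 kN/m³.
With the apex down, the centroid sits h/3 = 2.1/3 = 0.7 m below the base (the top edge), so the centroid depth is h_c = 6.7 + 0.7 = 7.4 m.
A = ½ × 2.6 × 2.1 = 2.73 m².
Resultant F = γ·h_c·A = 9.81 × 7.4 × 2.73 = 198.182 kN.
I_c = b·h³/36 = 2.6 × 2.1³/36 = 0.66885 m⁴.
Centre of pressure: y_p = y_c + I_c/(y_c·A) = 7.4 + 0.66885/(7.4 × 2.73) = 7.4 + 0.0331081 = 7.43311 m along the plane.
The resultant acts 0.7 + 0.0331081 = 0.733108 m (along the plate) below the hinge at the top edge, so the moment about the hinge is M = F × 0.733108 = 198.182 × 0.733108 = 145.289 kN·m.
A normal force at the bottom, 2.1 m from the hinge, must supply this moment: P = 145.289/2.1 = 69.1852 kN.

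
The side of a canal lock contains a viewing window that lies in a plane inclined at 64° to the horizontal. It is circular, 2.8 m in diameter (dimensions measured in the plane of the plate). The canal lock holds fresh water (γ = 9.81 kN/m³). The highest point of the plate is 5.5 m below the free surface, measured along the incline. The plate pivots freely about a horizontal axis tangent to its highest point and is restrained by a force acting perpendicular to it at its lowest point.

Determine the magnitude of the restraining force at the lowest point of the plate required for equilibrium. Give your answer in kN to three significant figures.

P ≈ 197 kN

γ = 9.81 kN/m³.
Let θ = 64° be the plate's angle to the horizontal; measure y along the incline from where the plane meets the free surface. Vertical depth h = y·sinθ with sinθ = 0.898794.
The centroid is at the centre, 1.4 m below the top of the plate, so y_c = 5.5 + 1.4 = 6.9 m and h_c = 6.9 × 0.898794 = 6.20168 m.
A = π(1.4)² = 6.15752 m².
Resultant F = γ·h_c·A = 9.81 × 6.20168 × 6.15752 = 374.614 kN.
I_c = πr⁴/4 = π × 1.4⁴/4 = 3.01719 m⁴.
Centre of pressure: y_p = y_c + I_c/(y_c·A) = 6.9 + 3.01719/(6.9 × 6.15752) = 6.9 + 0.0710146 = 6.97101 m along the plane.
The resultant acts 1.4 + 0.0710146 = 1.47101 m (along the plate) below the hinge at the top edge, so the moment about the hinge is M = F × 1.47101 = 374.614 × 1.47101 = 551.061 kN·m.
A normal force at the bottom, 2.8 m from the hinge, must supply this moment: P = 551.061/2.8 = 196.808 kN.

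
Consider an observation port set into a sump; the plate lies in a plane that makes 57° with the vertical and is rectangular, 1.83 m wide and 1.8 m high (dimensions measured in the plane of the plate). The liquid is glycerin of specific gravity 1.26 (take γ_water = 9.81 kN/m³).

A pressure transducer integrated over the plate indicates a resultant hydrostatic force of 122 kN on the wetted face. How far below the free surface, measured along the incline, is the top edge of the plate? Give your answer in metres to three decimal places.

γ = 1.26 × 9.81 = 12.3606 kN/m³.
A = 1.83 × 1.8 = 3.294 m².
From F = γ·h_c·A, the centroid depth is h_c = 122/(12.3606 × 3.294) = 2.99638 m.
The plate makes 57° with the vertical, i.e. θ = 90° − 57° = 33° to the horizontal. Measuring y along the incline from the free-surface line, vertical depth h = y·sinθ with sinθ = 0.544639.
Along the incline, y_c = h_c/sinθ = 2.99638/0.544639 = 5.50159 m.
The centroid lies 1.8/2 = 0.9 m below the top edge, so the top edge sits at y_top = 5.50159 − 0.9 = 4.60159 m along the incline.

y_top ≈ 4.602 m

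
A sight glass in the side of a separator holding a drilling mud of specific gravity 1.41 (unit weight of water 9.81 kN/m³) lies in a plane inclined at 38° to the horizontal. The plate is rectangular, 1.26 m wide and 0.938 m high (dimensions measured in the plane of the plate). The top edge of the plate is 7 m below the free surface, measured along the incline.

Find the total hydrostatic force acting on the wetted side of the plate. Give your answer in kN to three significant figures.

γ = 1.41 × 9.81 = 13.8321 kN/m³.
Let θ = 38° be the plate's angle to the horizontal; measure y along the incline from where the plane meets the free surface. Vertical depth h = y·sinθ with sinθ = 0.615661.
The centroid lies 0.938/2 = 0.469 m below the top edge, so y_c = 7 + 0.469 = 7.469 m and h_c = 7.469 × 0.615661 = 4.59837 m.
A = 1.26 × 0.938 = 1.18188 m².
Resultant F = γ·h_c·A = 13.8321 × 4.59837 × 1.18188 = 75.1736 kN.

F ≈ 75.2 kN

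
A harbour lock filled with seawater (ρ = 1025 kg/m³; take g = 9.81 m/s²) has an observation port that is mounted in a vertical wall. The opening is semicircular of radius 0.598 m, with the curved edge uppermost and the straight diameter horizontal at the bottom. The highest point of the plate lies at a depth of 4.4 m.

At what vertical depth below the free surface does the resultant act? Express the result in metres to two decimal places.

γ = ρg = 1025 × 9.81 / 1000 = 10.05525 kN/m³.
The centroid lies 4r/(3π) = 0.253799 m above the diameter, so r − 4r/(3π) = 0.598 − 0.253799 = 0.344201 m below the topmost point, so the centroid depth is h_c = 4.4 + 0.344201 = 4.7442 m.
A = πr²/2 = π × 0.598²/2 = 0.561723 m².
Resultant F = γ·h_c·A = 10.05525 × 4.7442 × 0.561723 = 26.7965 kN.
I_c = (π/8 − 8/(9π))·r⁴ = 0.109757 × 0.598⁴ = 0.0140358 m⁴.
Centre of pressure: y_p = y_c + I_c/(y_c·A) = 4.7442 + 0.0140358/(4.7442 × 0.561723) = 4.7442 + 0.00526686 = 4.74947 m along the plane.

h_p = 4.75 m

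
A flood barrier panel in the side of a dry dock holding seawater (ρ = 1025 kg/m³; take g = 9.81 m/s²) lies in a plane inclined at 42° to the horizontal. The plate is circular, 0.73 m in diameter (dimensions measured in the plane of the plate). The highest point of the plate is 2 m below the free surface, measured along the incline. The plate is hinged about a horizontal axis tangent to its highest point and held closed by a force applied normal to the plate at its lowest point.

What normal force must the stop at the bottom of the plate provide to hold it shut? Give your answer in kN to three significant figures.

γ = ρg = 1025 × 9.81 / 1000 = 10.05525 kN/m³.
Let θ = 42° be the plate's angle to the horizontal; measure y along the incline from where the plane meets the free surface. Vertical depth h = y·sinθ with sinθ = 0.669131.
The centroid is at the centre, 0.365 m below the top of the plate, so y_c = 2 + 0.365 = 2.365 m and h_c = 2.365 × 0.669131 = 1.58249 m.
A = π(0.365)² = 0.418539 m².
Resultant F = γ·h_c·A = 10.05525 × 1.58249 × 0.418539 = 6.65993 kN.
I_c = πr⁴/4 = π × 0.365⁴/4 = 0.01394 m⁴.
Centre of pressure: y_p = y_c + I_c/(y_c·A) = 2.365 + 0.01394/(2.365 × 0.418539) = 2.365 + 0.014083 = 2.37908 m along the plane.
The resultant acts 0.365 + 0.014083 = 0.379083 m (along the plate) below the hinge at the top edge, so the moment about the hinge is M = F × 0.379083 = 6.65993 × 0.379083 = 2.52467 kN·m.
A normal force at the bottom, 0.73 m from the hinge, must supply this moment: P = 2.52467/0.73 = 3.45845 kN.

P ≈ 3.46 kN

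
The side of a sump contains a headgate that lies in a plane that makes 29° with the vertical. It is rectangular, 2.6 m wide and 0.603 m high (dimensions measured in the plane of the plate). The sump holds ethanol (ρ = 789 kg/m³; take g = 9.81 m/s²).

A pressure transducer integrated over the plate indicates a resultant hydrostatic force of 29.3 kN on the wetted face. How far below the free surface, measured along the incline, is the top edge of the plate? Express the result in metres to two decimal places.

γ = ρg = 789 × 9.81 / 1000 = 7.74009 kN/m³.
A = 2.6 × 0.603 = 1.5678 m².
From F = γ·h_c·A, the centroid depth is h_c = 29.3/(7.74009 × 1.5678) = 2.41452 m.
The plate makes 29° with the vertical, i.e. θ = 90° − 29° = 61° to the horizontal. Measuring y along the incline from the free-surface line, vertical depth h = y·sinθ with sinθ = 0.874620.
Along the incline, y_c = h_c/sinθ = 2.41452/0.874620 = 2.76065 m.
The centroid lies 0.603/2 = 0.3015 m below the top edge, so the top edge sits at y_top = 2.76065 − 0.3015 = 2.45915 m along the incline.

y_top ≈ 2.46 m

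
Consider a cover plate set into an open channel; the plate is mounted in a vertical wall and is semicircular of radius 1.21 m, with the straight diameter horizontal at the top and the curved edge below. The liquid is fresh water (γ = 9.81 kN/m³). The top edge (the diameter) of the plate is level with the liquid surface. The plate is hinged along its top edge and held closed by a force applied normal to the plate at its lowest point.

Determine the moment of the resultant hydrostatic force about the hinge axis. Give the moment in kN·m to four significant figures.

M ≈ 8.258 kN·m

γ = 9.81 kN/m³.
The centroid of a semicircle lies 4r/(3π) = 0.51354 m from the diameter, here below the top edge, so the centroid depth is h_c = 0.51354 m.
A = πr²/2 = π × 1.21²/2 = 2.2998 m².
Resultant F = γ·h_c·A = 9.81 × 0.51354 × 2.2998 = 11.586 kN.
I_c = (π/8 − 8/(9π))·r⁴ = 0.109757 × 1.21⁴ = 0.235274 m⁴.
Centre of pressure: y_p = y_c + I_c/(y_c·A) = 0.51354 + 0.235274/(0.51354 × 2.2998) = 0.51354 + 0.199209 = 0.712749 m along the plane.
The resultant acts 0.51354 + 0.199209 = 0.712749 m (along the plate) below the hinge at the top edge, so the moment about the hinge is M = F × 0.712749 = 11.586 × 0.712749 = 8.25791 kN·m.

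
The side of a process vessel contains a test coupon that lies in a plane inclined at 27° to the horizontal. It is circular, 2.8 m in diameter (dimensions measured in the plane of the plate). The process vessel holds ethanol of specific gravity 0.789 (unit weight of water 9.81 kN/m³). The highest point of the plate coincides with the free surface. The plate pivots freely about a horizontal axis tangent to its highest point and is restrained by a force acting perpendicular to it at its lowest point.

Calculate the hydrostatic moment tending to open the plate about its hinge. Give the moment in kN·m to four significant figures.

γ = 0.789 × 9.81 = 7.74009 kN/m³.
Let θ = 27° be the plate's angle to the horizontal; measure y along the incline from where the plane meets the free surface. Vertical depth h = y·sinθ with sinθ = 0.453990.
The centroid is at the centre, 1.4 m below the top of the plate, so y_c = 1.4 m and h_c = 1.4 × 0.453990 = 0.635586 m.
A = π(1.4)² = 6.15752 m².
Resultant F = γ·h_c·A = 7.74009 × 0.635586 × 6.15752 = 30.2919 kN.
I_c = πr⁴/4 = π × 1.4⁴/4 = 3.01719 m⁴.
Centre of pressure: y_p = y_c + I_c/(y_c·A) = 1.4 + 3.01719/(1.4 × 6.15752) = 1.4 + 0.350001 = 1.75 m along the plane.
The resultant acts 1.4 + 0.350001 = 1.75 m (along the plate) below the hinge at the top edge, so the moment about the hinge is M = F × 1.75 = 30.2919 × 1.75 = 53.0108 kN·m.

M ≈ 53.01 kN·m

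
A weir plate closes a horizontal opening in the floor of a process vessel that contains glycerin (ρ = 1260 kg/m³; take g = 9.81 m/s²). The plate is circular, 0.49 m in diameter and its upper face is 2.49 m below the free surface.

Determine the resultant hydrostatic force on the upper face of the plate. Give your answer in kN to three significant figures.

γ = ρg = 1260 × 9.81 / 1000 = 12.3606 kN/m³.
The plate is horizontal, so pressure is uniform at p = γ·h = 12.3606 × 2.49 = 30.7779 kN/m².
A = π(0.245)² = 0.188574 m².
F = p·A = 30.7779 × 0.188574 = 5.80391 kN.

F ≈ 5.80 kN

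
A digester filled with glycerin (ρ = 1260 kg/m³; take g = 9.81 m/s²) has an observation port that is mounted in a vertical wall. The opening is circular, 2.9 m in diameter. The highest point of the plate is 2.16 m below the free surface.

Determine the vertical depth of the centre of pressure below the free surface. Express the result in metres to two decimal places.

h_p = 3.76 m

γ = ρg = 1260 × 9.81 / 1000 = 12.3606 kN/m³.
The centroid is at the centre, 1.45 m below the top of the plate, so the centroid depth is h_c = 2.16 + 1.45 = 3.61 m.
A = π(1.45)² = 6.6052 m².
Resultant F = γ·h_c·A = 12.3606 × 3.61 × 6.6052 = 294.736 kN.
I_c = πr⁴/4 = π × 1.45⁴/4 = 3.47186 m⁴.
Centre of pressure: y_p = y_c + I_c/(y_c·A) = 3.61 + 3.47186/(3.61 × 6.6052) = 3.61 + 0.145603 = 3.7556 m along the plane.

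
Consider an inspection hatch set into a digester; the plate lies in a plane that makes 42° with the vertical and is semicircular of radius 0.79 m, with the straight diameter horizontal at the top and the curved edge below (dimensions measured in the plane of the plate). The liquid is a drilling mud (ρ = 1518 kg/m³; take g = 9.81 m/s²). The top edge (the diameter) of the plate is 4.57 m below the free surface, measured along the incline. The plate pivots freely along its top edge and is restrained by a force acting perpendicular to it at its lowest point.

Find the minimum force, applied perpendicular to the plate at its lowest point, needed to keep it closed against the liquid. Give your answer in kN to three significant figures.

γ = ρg = 1518 × 9.81 / 1000 = 14.89158 kN/m³.
The plate makes 42° with the vertical, i.e. θ = 90° − 42° = 48° to the horizontal. Measuring y along the incline from the free-surface line, vertical depth h = y·sinθ with sinθ = 0.743145.
The centroid of a semicircle lies 4r/(3π) = 0.335286 m from the diameter, here below the top edge, so y_c = 4.57 + 0.335286 = 4.90529 m and h_c = 4.90529 × 0.743145 = 3.64534 m.
A = πr²/2 = π × 0.79²/2 = 0.980334 m².
Resultant F = γ·h_c·A = 14.89158 × 3.64534 × 0.980334 = 53.2173 kN.
I_c = (π/8 − 8/(9π))·r⁴ = 0.109757 × 0.79⁴ = 0.0427504 m⁴.
Centre of pressure: y_p = y_c + I_c/(y_c·A) = 4.90529 + 0.0427504/(4.90529 × 0.980334) = 4.90529 + 0.00888999 = 4.91418 m along the plane.
The resultant acts 0.335286 + 0.00888999 = 0.344176 m (along the plate) below the hinge at the top edge, so the moment about the hinge is M = F × 0.344176 = 53.2173 × 0.344176 = 18.3161 kN·m.
A normal force at the bottom, 0.79 m from the hinge, must supply this moment: P = 18.3161/0.79 = 23.1849 kN.

P ≈ 23.2 kN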